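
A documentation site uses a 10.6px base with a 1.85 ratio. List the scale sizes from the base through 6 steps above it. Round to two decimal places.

Step 0: 10.6px
Step 1: 10.6 × 1.85 = 19.61
Step 2: 10.6 × 1.85² = 36.28
Step 3: 10.6 × 1.85³ = 67.12
Step 4: 10.6 × 1.85⁴ = 124.16
Step 5: 10.6 × 1.85⁵ = 229.70
Step 6: 10.6 × 1.85⁶ = 424.95

10.60px, 19.61px, 36.28px, 67.12px, 124.16px, 229.70px, 424.95px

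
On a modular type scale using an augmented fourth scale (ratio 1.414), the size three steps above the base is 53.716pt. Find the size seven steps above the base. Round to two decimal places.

214.73pt

53.716 × 1.414⁴ = 53.716 × 3.99758 ≈ 214.734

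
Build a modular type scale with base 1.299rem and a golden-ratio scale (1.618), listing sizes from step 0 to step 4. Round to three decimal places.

1.299rem, 2.102rem, 3.401rem, 5.502rem, 8.903rem

Step 0: 1.299rem
Step 1: 1.299 × 1.618 = 2.102
Step 2: 1.299 × 1.618² = 3.401
Step 3: 1.299 × 1.618³ = 5.502
Step 4: 1.299 × 1.618⁴ = 8.903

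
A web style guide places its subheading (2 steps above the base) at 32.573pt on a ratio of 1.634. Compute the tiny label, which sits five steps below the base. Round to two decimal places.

Moving from step +2 to step -5 is 7 steps down, so divide by r⁷.
32.573 ÷ 1.634⁷ = 32.573 ÷ 31.10028 ≈ 1.047

1.05pt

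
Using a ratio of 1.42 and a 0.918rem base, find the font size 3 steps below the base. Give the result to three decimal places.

Every step multiplies by the scale ratio.
0.918 ÷ 1.42³ = 0.918 ÷ 2.86329 ≈ 0.321

0.321rem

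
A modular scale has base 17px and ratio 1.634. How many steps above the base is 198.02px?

5

1.634ⁿ = 198.02 / 17 = 11.6482
n = ln(11.6482) / ln(1.634) = 2.4552 / 0.4910 ≈ 5.00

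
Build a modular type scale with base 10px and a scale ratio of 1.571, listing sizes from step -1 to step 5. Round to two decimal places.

6.37px, 10.00px, 15.71px, 24.68px, 38.77px, 60.91px, 95.69px

Step -1: 10.0 ÷ 1.571 = 6.37
Step 0: 10px
Step 1: 10.0 × 1.571 = 15.71
Step 2: 10.0 × 1.571² = 24.68
Step 3: 10.0 × 1.571³ = 38.77
Step 4: 10.0 × 1.571⁴ = 60.91
Step 5: 10.0 × 1.571⁵ = 95.69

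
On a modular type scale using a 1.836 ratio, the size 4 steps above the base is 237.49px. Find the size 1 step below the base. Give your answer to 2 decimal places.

11.38px

237.49 ÷ 1.836⁵ = 237.49 ÷ 20.86236 ≈ 11.384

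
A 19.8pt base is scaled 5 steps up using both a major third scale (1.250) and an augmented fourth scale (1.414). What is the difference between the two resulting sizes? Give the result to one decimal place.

51.5pt

Major third: 19.8 × 1.250⁵ = 60.425pt
Augmented fourth: 19.8 × 1.414⁵ = 111.921pt
Difference: 111.921 − 60.425 = 51.496pt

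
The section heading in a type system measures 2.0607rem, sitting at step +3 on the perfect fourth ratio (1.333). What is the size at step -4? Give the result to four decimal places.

Moving from step +3 to step -4 is 7 steps down, so divide by r⁷.
2.0607 ÷ 1.333⁷ = 2.0607 ÷ 7.47844 ≈ 0.2756

0.2756rem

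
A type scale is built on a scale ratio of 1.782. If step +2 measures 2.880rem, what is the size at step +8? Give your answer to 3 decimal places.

Moving from step +2 to step +8 is 6 steps up, so multiply by r⁶.
2.880 × 1.782⁶ = 2.880 × 32.02183 ≈ 92.223

92.223rem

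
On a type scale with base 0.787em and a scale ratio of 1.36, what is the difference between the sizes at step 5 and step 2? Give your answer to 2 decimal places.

2.21em

Step 2: 0.787 × 1.36² = 1.4556em
Step 5: 0.787 × 1.36⁵ = 3.6616em
Difference: 3.6616 − 1.4556 = 2.2060em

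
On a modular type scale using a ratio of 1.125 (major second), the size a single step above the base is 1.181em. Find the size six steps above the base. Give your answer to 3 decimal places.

2.128em

The gap is 6 − (1) = 5 steps, so the factor is 1.125^5.
1.181 × 1.125⁵ = 1.181 × 1.80203 ≈ 2.128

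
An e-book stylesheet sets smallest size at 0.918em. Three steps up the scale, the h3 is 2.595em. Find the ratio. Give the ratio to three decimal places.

1.414

The ratio satisfies 0.918 × r³ = 2.595, so r = (2.595 / 0.918)^(1/3).
r = 2.8268^(1/3) ≈ 1.4139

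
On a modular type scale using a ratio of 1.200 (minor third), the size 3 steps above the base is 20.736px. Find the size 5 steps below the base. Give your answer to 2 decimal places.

20.736 ÷ 1.200⁸ = 20.736 ÷ 4.29982 ≈ 4.823

4.82px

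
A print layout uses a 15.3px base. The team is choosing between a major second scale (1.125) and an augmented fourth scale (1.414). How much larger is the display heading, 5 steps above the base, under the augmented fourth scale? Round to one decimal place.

58.9px

Major second: 15.3 × 1.125⁵ = 27.571px
Augmented fourth: 15.3 × 1.414⁵ = 86.485px
Difference: 86.485 − 27.571 = 58.914px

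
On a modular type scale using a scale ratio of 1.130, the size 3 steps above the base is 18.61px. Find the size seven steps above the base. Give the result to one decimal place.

30.3px

The gap is 7 − (3) = 4 steps, so the factor is 1.130^4.
18.61 × 1.130⁴ = 18.61 × 1.63047 ≈ 30.343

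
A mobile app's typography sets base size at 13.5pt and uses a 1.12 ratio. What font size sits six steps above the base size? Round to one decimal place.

26.6pt

Every step multiplies by the scale ratio.
13.5 × 1.12⁶ = 13.5 × 1.97382 ≈ 26.65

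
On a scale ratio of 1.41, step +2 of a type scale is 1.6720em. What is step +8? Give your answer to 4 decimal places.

13.1387em

1.6720 × 1.41⁶ = 1.6720 × 7.85805 ≈ 13.1387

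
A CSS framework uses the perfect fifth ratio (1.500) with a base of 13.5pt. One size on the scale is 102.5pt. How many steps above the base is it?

5

1.500ⁿ = 102.5 / 13.5 = 7.5926
n = ln(7.5926) / ln(1.500) = 2.0272 / 0.4055 ≈ 5.00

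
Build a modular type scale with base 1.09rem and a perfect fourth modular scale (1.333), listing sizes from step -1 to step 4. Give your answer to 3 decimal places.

Step -1: 1.09 ÷ 1.333 = 0.818
Step 0: 1.09rem
Step 1: 1.09 × 1.333 = 1.453
Step 2: 1.09 × 1.333² = 1.937
Step 3: 1.09 × 1.333³ = 2.582
Step 4: 1.09 × 1.333⁴ = 3.441

0.818rem, 1.090rem, 1.453rem, 1.937rem, 2.582rem, 3.441rem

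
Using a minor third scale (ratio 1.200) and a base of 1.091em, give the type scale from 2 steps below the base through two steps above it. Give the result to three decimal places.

0.758em, 0.909em, 1.091em, 1.309em, 1.571em

Step -2: 1.091 ÷ 1.200² = 0.758
Step -1: 1.091 ÷ 1.200 = 0.909
Step 0: 1.091em
Step 1: 1.091 × 1.200 = 1.309
Step 2: 1.091 × 1.200² = 1.571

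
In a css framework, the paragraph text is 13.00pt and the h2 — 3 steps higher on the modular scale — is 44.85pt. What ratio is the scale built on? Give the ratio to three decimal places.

1.511

r³ = 44.85 / 13.00, so r = (44.85/13.00)^(1/3).
r = 3.4500^(1/3) ≈ 1.5110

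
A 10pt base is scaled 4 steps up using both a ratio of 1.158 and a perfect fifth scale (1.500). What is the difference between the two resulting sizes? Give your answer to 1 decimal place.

At 1.158: 10.0 × 1.158⁴ = 17.982pt
Perfect fifth: 10.0 × 1.500⁴ = 50.625pt
Difference: 50.625 − 17.982 = 32.643pt

32.6pt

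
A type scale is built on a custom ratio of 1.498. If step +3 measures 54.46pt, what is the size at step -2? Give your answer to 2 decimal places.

7.22pt

54.46 ÷ 1.498⁵ = 54.46 ÷ 7.54326 ≈ 7.220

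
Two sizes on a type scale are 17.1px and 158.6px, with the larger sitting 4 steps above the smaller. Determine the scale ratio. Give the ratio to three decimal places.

r⁴ = 158.6 / 17.1, so r = (158.6/17.1)^(1/4).
r = 9.2749^(1/4) ≈ 1.7451

1.745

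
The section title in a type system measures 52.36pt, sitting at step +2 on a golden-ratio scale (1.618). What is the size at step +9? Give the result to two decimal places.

Moving from step +2 to step +9 is 7 steps up, so multiply by r⁷.
52.36 × 1.618⁷ = 52.36 × 29.03017 ≈ 1520.020

1520.02pt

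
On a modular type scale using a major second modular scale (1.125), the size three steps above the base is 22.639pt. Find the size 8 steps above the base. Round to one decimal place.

40.8pt

Moving from step +3 to step +8 is 5 steps up, so multiply by r⁵.
22.639 × 1.125⁵ = 22.639 × 1.80203 ≈ 40.796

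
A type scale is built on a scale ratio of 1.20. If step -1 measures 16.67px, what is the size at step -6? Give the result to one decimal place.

Moving from step -1 to step -6 is 5 steps down, so divide by r⁵.
16.67 ÷ 1.20⁵ = 16.67 ÷ 2.48832 ≈ 6.699

6.7px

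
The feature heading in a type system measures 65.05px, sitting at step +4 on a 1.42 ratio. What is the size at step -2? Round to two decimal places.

65.05 ÷ 1.42⁶ = 65.05 ÷ 8.19842 ≈ 7.934

7.93px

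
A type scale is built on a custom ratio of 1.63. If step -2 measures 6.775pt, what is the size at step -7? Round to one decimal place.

0.6pt

The gap is -7 − (-2) = -5 steps, so the factor is 1.63^-5.
6.775 ÷ 1.63⁵ = 6.775 ÷ 11.50636 ≈ 0.589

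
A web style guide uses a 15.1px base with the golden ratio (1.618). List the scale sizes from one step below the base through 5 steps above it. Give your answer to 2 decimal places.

Step -1: 15.1 ÷ 1.618 = 9.33
Step 0: 15.1px
Step 1: 15.1 × 1.618 = 24.43
Step 2: 15.1 × 1.618² = 39.53
Step 3: 15.1 × 1.618³ = 63.96
Step 4: 15.1 × 1.618⁴ = 103.49
Step 5: 15.1 × 1.618⁵ = 167.44

9.33px, 15.10px, 24.43px, 39.53px, 63.96px, 103.49px, 167.44px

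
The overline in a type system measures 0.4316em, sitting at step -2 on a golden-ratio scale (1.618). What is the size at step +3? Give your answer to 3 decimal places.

0.4316 × 1.618⁵ = 0.4316 × 11.08901 ≈ 4.786

4.786em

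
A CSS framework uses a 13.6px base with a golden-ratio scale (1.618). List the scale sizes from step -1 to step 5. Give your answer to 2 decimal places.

8.41px, 13.60px, 22.00px, 35.60px, 57.61px, 93.21px, 150.81px

Step -1: 13.6 ÷ 1.618 = 8.41
Step 0: 13.6px
Step 1: 13.6 × 1.618 = 22.00
Step 2: 13.6 × 1.618² = 35.60
Step 3: 13.6 × 1.618³ = 57.61
Step 4: 13.6 × 1.618⁴ = 93.21
Step 5: 13.6 × 1.618⁵ = 150.81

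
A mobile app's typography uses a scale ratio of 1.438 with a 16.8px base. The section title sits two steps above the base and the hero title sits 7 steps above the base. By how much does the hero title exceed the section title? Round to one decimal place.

178.9px

Step 2: 16.8 × 1.438² = 34.740px
Step 7: 16.8 × 1.438⁷ = 213.610px
Difference: 213.610 − 34.740 = 178.870px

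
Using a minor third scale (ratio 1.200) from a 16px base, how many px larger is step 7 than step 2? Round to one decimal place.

Step 2: 16.0 × 1.200² = 23.040px
Step 7: 16.0 × 1.200⁷ = 57.331px
Difference: 57.331 − 23.040 = 34.291px

34.3px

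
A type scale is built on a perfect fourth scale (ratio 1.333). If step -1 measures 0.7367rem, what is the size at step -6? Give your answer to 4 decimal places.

0.1750rem

0.7367 ÷ 1.333⁵ = 0.7367 ÷ 4.20873 ≈ 0.1750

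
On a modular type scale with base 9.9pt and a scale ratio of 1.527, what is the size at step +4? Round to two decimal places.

53.83pt

Each step on a modular scale multiplies by the ratio, so the size n steps from the base is base × ratioⁿ.
9.9 × 1.527⁴ = 9.9 × 5.43696 ≈ 53.83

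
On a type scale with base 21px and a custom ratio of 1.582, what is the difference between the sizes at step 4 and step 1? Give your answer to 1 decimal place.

98.3px

Step 1: 21.0 × 1.582 = 33.222px
Step 4: 21.0 × 1.582⁴ = 131.536px
Difference: 131.536 − 33.222 = 98.314px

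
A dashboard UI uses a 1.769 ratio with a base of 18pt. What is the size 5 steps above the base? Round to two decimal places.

18.0 × 1.769⁵ = 18.0 × 17.32364 ≈ 311.83

311.83pt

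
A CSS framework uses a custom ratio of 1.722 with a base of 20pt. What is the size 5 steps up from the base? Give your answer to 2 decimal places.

Each step on a modular scale multiplies by the ratio, so the size n steps from the base is base × ratioⁿ.
20.0 × 1.722⁵ = 20.0 × 15.14139 ≈ 302.83

302.83pt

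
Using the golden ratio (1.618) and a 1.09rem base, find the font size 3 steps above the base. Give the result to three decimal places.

4.617rem

Every step multiplies by the scale ratio.
1.09 × 1.618³ = 1.09 × 4.23580 ≈ 4.617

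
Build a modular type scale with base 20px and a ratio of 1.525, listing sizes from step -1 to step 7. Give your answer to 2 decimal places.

13.11px, 20.00px, 30.50px, 46.51px, 70.93px, 108.17px, 164.96px, 251.56px, 383.64px

Step -1: 20.0 ÷ 1.525 = 13.11
Step 0: 20px
Step 1: 20.0 × 1.525 = 30.50
Step 2: 20.0 × 1.525² = 46.51
Step 3: 20.0 × 1.525³ = 70.93
Step 4: 20.0 × 1.525⁴ = 108.17
Step 5: 20.0 × 1.525⁵ = 164.96
Step 6: 20.0 × 1.525⁶ = 251.56
Step 7: 20.0 × 1.525⁷ = 383.64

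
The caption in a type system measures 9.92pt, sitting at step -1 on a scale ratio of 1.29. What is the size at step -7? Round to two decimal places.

Moving from step -1 to step -7 is 6 steps down, so divide by r⁶.
9.92 ÷ 1.29⁶ = 9.92 ÷ 4.60827 ≈ 2.153

2.15pt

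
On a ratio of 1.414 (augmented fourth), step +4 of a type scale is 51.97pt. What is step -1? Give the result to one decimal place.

The gap is -1 − (4) = -5 steps, so the factor is 1.414^-5.
51.97 ÷ 1.414⁵ = 51.97 ÷ 5.65258 ≈ 9.194

9.2pt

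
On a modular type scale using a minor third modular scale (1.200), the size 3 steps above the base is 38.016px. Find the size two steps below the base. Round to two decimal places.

15.28px

Moving from step +3 to step -2 is 5 steps down, so divide by r⁵.
38.016 ÷ 1.200⁵ = 38.016 ÷ 2.48832 ≈ 15.278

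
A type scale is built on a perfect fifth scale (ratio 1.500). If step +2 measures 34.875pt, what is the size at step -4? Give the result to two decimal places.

The gap is -4 − (2) = -6 steps, so the factor is 1.500^-6.
34.875 ÷ 1.500⁶ = 34.875 ÷ 11.39062 ≈ 3.062

3.06pt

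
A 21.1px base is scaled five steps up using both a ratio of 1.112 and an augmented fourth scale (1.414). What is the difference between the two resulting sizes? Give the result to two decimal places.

At 1.112: 21.1 × 1.112⁵ = 35.8762px
Augmented fourth: 21.1 × 1.414⁵ = 119.2695px
Difference: 119.2695 − 35.8762 = 83.3933px

83.39px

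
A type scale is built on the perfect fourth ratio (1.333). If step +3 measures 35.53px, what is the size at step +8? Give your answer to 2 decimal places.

149.54px

35.53 × 1.333⁵ = 35.53 × 4.20873 ≈ 149.536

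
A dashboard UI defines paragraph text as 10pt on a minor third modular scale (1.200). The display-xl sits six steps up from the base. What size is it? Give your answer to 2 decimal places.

10.0 × 1.200⁶ = 10.0 × 2.98598 ≈ 29.86

29.86pt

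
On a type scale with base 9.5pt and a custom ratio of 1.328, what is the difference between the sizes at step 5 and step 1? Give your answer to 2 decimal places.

Step 1: 9.5 × 1.328 = 12.6160pt
Step 5: 9.5 × 1.328⁵ = 39.2386pt
Difference: 39.2386 − 12.6160 = 26.6226pt

26.62pt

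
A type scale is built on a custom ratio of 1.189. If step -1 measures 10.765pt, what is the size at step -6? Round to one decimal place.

4.5pt

Moving from step -1 to step -6 is 5 steps down, so divide by r⁵.
10.765 ÷ 1.189⁵ = 10.765 ÷ 2.37634 ≈ 4.530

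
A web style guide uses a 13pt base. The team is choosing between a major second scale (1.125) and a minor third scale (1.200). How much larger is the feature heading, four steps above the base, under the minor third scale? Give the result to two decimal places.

6.13pt

Major second: 13.0 × 1.125⁴ = 20.8235pt
Minor third: 13.0 × 1.200⁴ = 26.9568pt
Difference: 26.9568 − 20.8235 = 6.1333pt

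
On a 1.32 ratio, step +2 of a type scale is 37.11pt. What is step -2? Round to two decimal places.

12.22pt

Moving from step +2 to step -2 is 4 steps down, so divide by r⁴.
37.11 ÷ 1.32⁴ = 37.11 ÷ 3.03596 ≈ 12.223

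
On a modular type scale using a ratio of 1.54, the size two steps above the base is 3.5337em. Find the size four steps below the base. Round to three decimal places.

0.265em

Moving from step +2 to step -4 is 6 steps down, so divide by r⁶.
3.5337 ÷ 1.54⁶ = 3.5337 ÷ 13.33903 ≈ 0.265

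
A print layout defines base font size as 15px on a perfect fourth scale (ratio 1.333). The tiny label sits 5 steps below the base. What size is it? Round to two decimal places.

3.56px

15.0 ÷ 1.333⁵ = 15.0 ÷ 4.20873 ≈ 3.56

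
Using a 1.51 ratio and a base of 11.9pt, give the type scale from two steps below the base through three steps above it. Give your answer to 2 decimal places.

Step -2: 11.9 ÷ 1.51² = 5.22
Step -1: 11.9 ÷ 1.51 = 7.88
Step 0: 11.9pt
Step 1: 11.9 × 1.51 = 17.97
Step 2: 11.9 × 1.51² = 27.13
Step 3: 11.9 × 1.51³ = 40.97

5.22pt, 7.88pt, 11.90pt, 17.97pt, 27.13pt, 40.97pt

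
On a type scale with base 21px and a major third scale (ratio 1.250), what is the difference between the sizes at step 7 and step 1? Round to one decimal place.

Step 1: 21.0 × 1.250 = 26.250px
Step 7: 21.0 × 1.250⁷ = 100.136px
Difference: 100.136 − 26.250 = 73.886px

73.9px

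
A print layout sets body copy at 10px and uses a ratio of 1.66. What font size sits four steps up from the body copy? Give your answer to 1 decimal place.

10.0 × 1.66⁴ = 10.0 × 7.59333 ≈ 75.93

75.9px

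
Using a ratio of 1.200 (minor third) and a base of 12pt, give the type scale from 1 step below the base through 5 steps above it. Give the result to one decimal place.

10.0pt, 12.0pt, 14.4pt, 17.3pt, 20.7pt, 24.9pt, 29.9pt

Step -1: 12.0 ÷ 1.200 = 10.0
Step 0: 12pt
Step 1: 12.0 × 1.200 = 14.4
Step 2: 12.0 × 1.200² = 17.3
Step 3: 12.0 × 1.200³ = 20.7
Step 4: 12.0 × 1.200⁴ = 24.9
Step 5: 12.0 × 1.200⁵ = 29.9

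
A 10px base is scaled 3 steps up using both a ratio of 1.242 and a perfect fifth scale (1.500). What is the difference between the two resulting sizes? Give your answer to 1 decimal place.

14.6px

At 1.242: 10.0 × 1.242³ = 19.159px
Perfect fifth: 10.0 × 1.500³ = 33.750px
Difference: 33.750 − 19.159 = 14.591px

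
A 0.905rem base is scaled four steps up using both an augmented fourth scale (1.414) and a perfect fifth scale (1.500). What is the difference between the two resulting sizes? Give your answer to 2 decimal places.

0.96rem

Augmented fourth: 0.905 × 1.414⁴ = 3.6178rem
Perfect fifth: 0.905 × 1.500⁴ = 4.5816rem
Difference: 4.5816 − 3.6178 = 0.9638rem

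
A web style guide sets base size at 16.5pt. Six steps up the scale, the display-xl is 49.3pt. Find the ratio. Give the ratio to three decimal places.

1.200

The ratio satisfies 16.5 × r⁶ = 49.3, so r = (49.3 / 16.5)^(1/6).
r = 2.9879^(1/6) ≈ 1.2001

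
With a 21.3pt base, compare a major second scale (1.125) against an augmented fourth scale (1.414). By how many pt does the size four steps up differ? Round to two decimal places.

Major second: 21.3 × 1.125⁴ = 34.1185pt
Augmented fourth: 21.3 × 1.414⁴ = 85.1485pt
Difference: 85.1485 − 34.1185 = 51.0300pt

51.03pt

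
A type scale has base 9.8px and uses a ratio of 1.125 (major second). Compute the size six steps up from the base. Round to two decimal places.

19.87px

Each step on a modular scale multiplies by the ratio, so the size n steps from the base is base × ratioⁿ.
9.8 × 1.125⁶ = 9.8 × 2.02729 ≈ 19.87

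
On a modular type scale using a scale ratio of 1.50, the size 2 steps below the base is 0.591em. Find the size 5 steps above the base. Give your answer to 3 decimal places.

The gap is 5 − (-2) = 7 steps, so the factor is 1.50^7.
0.591 × 1.50⁷ = 0.591 × 17.08594 ≈ 10.098

10.098em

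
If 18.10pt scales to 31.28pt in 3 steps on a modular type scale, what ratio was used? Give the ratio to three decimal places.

1.200

r³ = 31.28 / 18.10, so r = (31.28/18.10)^(1/3).
r = 1.7282^(1/3) ≈ 1.2000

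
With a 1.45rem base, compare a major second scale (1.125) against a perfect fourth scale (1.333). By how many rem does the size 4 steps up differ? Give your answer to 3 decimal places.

Major second: 1.45 × 1.125⁴ = 2.32262rem
Perfect fourth: 1.45 × 1.333⁴ = 4.57814rem
Difference: 4.57814 − 2.32262 = 2.25552rem

2.256rem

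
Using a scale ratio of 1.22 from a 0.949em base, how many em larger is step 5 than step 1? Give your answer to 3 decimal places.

Step 1: 0.949 × 1.22 = 1.15778em
Step 5: 0.949 × 1.22⁵ = 2.56487em
Difference: 2.56487 − 1.15778 = 1.40709em

1.407em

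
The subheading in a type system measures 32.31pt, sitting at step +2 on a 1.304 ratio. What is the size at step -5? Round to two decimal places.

Moving from step +2 to step -5 is 7 steps down, so divide by r⁷.
32.31 ÷ 1.304⁷ = 32.31 ÷ 6.41126 ≈ 5.040

5.04pt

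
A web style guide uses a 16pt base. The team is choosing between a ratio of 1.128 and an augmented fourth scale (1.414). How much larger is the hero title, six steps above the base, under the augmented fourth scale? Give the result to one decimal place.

94.9pt

At 1.128: 16.0 × 1.128⁶ = 32.959pt
Augmented fourth: 16.0 × 1.414⁶ = 127.884pt
Difference: 127.884 − 32.959 = 94.925pt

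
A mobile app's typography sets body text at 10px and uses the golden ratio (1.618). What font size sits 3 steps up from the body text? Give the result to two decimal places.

42.36px

Each step on a modular scale multiplies by the ratio, so the size n steps from the base is base × ratioⁿ.
10.0 × 1.618³ = 10.0 × 4.23580 ≈ 42.36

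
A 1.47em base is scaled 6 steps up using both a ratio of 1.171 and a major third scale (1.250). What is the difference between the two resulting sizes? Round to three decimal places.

1.817em

At 1.171: 1.47 × 1.171⁶ = 3.79017em
Major third: 1.47 × 1.250⁶ = 5.60760em
Difference: 5.60760 − 3.79017 = 1.81743em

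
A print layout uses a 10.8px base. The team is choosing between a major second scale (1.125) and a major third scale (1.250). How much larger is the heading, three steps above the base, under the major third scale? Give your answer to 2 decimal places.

5.72px

Major second: 10.8 × 1.125³ = 15.3773px
Major third: 10.8 × 1.250³ = 21.0938px
Difference: 21.0938 − 15.3773 = 5.7165px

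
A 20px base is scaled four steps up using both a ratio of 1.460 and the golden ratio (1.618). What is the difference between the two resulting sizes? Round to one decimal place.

46.2px

At 1.460: 20.0 × 1.460⁴ = 90.874px
Golden ratio: 20.0 × 1.618⁴ = 137.071px
Difference: 137.071 − 90.874 = 46.197px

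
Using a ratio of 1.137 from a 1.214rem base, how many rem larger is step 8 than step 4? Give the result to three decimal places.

Step 4: 1.214 × 1.137⁴ = 2.02890rem
Step 8: 1.214 × 1.137⁸ = 3.39080rem
Difference: 3.39080 − 2.02890 = 1.36190rem

1.362rem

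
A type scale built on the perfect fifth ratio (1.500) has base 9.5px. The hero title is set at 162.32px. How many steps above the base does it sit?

7

1.500ⁿ = 162.32 / 9.5 = 17.0863
n = ln(17.0863) / ln(1.500) = 2.8383 / 0.4055 ≈ 7.00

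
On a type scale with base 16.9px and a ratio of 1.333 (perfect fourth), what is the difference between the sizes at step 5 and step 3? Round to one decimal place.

31.1px

Step 3: 16.9 × 1.333³ = 40.029px
Step 5: 16.9 × 1.333⁵ = 71.127px
Difference: 71.127 − 40.029 = 31.098px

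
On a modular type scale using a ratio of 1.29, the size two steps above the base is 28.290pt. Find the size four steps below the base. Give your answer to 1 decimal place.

Moving from step +2 to step -4 is 6 steps down, so divide by r⁶.
28.290 ÷ 1.29⁶ = 28.290 ÷ 4.60827 ≈ 6.139

6.1pt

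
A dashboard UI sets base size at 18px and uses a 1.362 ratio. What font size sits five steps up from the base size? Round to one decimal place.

84.4px

18.0 × 1.362⁵ = 18.0 × 4.68690 ≈ 84.36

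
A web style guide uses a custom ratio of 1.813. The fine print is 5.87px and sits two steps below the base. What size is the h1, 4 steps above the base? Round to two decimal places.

208.46px

The gap is 4 − (-2) = 6 steps, so the factor is 1.813^6.
5.87 × 1.813⁶ = 5.87 × 35.51296 ≈ 208.461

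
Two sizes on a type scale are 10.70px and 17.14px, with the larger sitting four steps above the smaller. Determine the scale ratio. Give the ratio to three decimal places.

r⁴ = 17.14 / 10.70, so r = (17.14/10.70)^(1/4).
r = 1.6019^(1/4) ≈ 1.1250

1.125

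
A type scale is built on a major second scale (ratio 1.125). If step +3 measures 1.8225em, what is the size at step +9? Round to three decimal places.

1.8225 × 1.125⁶ = 1.8225 × 2.02729 ≈ 3.695

3.695em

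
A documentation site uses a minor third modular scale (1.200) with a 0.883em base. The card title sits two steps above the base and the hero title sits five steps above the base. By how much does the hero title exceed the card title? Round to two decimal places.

0.93em

Step 2: 0.883 × 1.200² = 1.2715em
Step 5: 0.883 × 1.200⁵ = 2.1972em
Difference: 2.1972 − 1.2715 = 0.9257em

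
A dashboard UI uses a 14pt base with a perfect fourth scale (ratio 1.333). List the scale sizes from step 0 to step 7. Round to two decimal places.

Step 0: 14pt
Step 1: 14.0 × 1.333 = 18.66
Step 2: 14.0 × 1.333² = 24.88
Step 3: 14.0 × 1.333³ = 33.16
Step 4: 14.0 × 1.333⁴ = 44.20
Step 5: 14.0 × 1.333⁵ = 58.92
Step 6: 14.0 × 1.333⁶ = 78.54
Step 7: 14.0 × 1.333⁷ = 104.70

14.00pt, 18.66pt, 24.88pt, 33.16pt, 44.20pt, 58.92pt, 78.54pt, 104.70pt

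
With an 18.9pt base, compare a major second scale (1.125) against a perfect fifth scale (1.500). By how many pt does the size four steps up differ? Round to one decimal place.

Major second: 18.9 × 1.125⁴ = 30.274pt
Perfect fifth: 18.9 × 1.500⁴ = 95.681pt
Difference: 95.681 − 30.274 = 65.407pt

65.4pt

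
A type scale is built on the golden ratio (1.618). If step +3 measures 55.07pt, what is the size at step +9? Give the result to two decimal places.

The gap is 9 − (3) = 6 steps, so the factor is 1.618^6.
55.07 × 1.618⁶ = 55.07 × 17.94201 ≈ 988.067

988.07pt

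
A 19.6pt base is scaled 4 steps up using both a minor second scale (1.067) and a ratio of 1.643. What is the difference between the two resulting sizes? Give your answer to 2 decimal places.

117.42pt

Minor second: 19.6 × 1.067⁴ = 25.4047pt
At 1.643: 19.6 × 1.643⁴ = 142.8257pt
Difference: 142.8257 − 25.4047 = 117.4210pt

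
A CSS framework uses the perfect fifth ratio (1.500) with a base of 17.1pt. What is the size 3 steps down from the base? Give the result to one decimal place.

5.1pt

Every step multiplies by the scale ratio.
17.1 ÷ 1.500³ = 17.1 ÷ 3.37500 ≈ 5.07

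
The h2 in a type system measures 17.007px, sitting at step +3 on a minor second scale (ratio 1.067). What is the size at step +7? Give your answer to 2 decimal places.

The gap is 7 − (3) = 4 steps, so the factor is 1.067^4.
17.007 × 1.067⁴ = 17.007 × 1.29616 ≈ 22.044

22.04px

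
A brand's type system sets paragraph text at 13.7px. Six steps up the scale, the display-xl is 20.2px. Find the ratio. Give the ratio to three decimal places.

1.067

The ratio satisfies 13.7 × r⁶ = 20.2, so r = (20.2 / 13.7)^(1/6).
r = 1.4745^(1/6) ≈ 1.0669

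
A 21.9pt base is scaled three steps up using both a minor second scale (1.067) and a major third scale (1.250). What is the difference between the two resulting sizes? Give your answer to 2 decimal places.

Minor second: 21.9 × 1.067³ = 26.6034pt
Major third: 21.9 × 1.250³ = 42.7734pt
Difference: 42.7734 − 26.6034 = 16.1700pt

16.17pt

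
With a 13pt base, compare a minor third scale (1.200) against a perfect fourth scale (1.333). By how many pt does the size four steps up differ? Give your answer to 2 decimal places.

14.09pt

Minor third: 13.0 × 1.200⁴ = 26.9568pt
Perfect fourth: 13.0 × 1.333⁴ = 41.0453pt
Difference: 41.0453 − 26.9568 = 14.0885pt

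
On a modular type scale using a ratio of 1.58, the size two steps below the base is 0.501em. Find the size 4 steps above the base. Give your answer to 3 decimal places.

0.501 × 1.58⁶ = 0.501 × 15.55760 ≈ 7.794

7.794em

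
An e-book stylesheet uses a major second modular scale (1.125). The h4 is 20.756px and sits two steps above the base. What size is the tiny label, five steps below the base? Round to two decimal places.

9.10px

20.756 ÷ 1.125⁷ = 20.756 ÷ 2.28070 ≈ 9.101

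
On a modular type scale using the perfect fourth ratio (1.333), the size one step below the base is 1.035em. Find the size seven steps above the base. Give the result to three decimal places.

10.318em

1.035 × 1.333⁸ = 1.035 × 9.96876 ≈ 10.318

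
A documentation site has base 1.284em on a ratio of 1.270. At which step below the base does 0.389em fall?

5

1.270ⁿ = 1.284 / 0.389 = 3.3008
n = ln(3.3008) / ln(1.270) = 1.1942 / 0.2390 ≈ 5.00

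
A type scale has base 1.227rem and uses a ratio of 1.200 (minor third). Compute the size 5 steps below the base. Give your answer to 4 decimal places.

A modular type scale is a geometric sequence: sizeₙ = base × rⁿ.
1.227 ÷ 1.200⁵ = 1.227 ÷ 2.48832 ≈ 0.4931

0.4931rem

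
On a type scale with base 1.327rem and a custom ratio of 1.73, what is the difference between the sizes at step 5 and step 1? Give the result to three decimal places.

Step 1: 1.327 × 1.73 = 2.29571rem
Step 5: 1.327 × 1.73⁵ = 20.56371rem
Difference: 20.56371 − 2.29571 = 18.26800rem

18.268rem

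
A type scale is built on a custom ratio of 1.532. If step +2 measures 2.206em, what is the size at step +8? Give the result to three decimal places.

28.521em

2.206 × 1.532⁶ = 2.206 × 12.92863 ≈ 28.521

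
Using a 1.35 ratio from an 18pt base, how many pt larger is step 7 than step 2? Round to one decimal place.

114.3pt

Step 2: 18.0 × 1.35² = 32.805pt
Step 7: 18.0 × 1.35⁷ = 147.099pt
Difference: 147.099 − 32.805 = 114.294pt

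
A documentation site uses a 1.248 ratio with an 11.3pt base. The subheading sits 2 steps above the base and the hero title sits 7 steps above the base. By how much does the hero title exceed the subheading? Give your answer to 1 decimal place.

Step 2: 11.3 × 1.248² = 17.600pt
Step 7: 11.3 × 1.248⁷ = 53.282pt
Difference: 53.282 − 17.600 = 35.682pt

35.7pt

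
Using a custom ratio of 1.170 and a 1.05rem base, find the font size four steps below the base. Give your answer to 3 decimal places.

0.560rem

1.05 ÷ 1.170⁴ = 1.05 ÷ 1.87389 ≈ 0.560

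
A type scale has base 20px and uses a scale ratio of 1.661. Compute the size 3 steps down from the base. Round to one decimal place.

20.0 ÷ 1.661³ = 20.0 ÷ 4.58257 ≈ 4.36

4.4px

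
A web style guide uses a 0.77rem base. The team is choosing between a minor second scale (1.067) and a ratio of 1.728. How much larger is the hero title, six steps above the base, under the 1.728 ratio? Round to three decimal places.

19.364rem

Minor second: 0.77 × 1.067⁶ = 1.13626rem
At 1.728: 0.77 × 1.728⁶ = 20.49997rem
Difference: 20.49997 − 1.13626 = 19.36371rem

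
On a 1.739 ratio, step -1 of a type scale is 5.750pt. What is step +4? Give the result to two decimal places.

91.45pt

5.750 × 1.739⁵ = 5.750 × 15.90369 ≈ 91.446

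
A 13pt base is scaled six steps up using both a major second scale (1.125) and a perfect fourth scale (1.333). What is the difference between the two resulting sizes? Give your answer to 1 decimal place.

46.6pt

Major second: 13.0 × 1.125⁶ = 26.355pt
Perfect fourth: 13.0 × 1.333⁶ = 72.933pt
Difference: 72.933 − 26.355 = 46.578pt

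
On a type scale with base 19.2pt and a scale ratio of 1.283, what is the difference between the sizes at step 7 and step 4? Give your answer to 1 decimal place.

Step 4: 19.2 × 1.283⁴ = 52.024pt
Step 7: 19.2 × 1.283⁷ = 109.872pt
Difference: 109.872 − 52.024 = 57.848pt

57.8pt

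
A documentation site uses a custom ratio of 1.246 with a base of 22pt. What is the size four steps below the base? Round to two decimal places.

9.13pt

A modular type scale is a geometric sequence: sizeₙ = base × rⁿ.
22.0 ÷ 1.246⁴ = 22.0 ÷ 2.41031 ≈ 9.13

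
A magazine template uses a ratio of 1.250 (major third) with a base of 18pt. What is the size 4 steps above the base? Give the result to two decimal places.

18.0 × 1.250⁴ = 18.0 × 2.44141 ≈ 43.95

43.95pt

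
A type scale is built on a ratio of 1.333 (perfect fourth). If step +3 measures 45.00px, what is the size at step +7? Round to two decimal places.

142.08px

Moving from step +3 to step +7 is 4 steps up, so multiply by r⁴.
45.00 × 1.333⁴ = 45.00 × 3.15733 ≈ 142.080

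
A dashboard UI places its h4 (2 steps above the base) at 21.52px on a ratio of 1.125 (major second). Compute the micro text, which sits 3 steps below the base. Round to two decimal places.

11.94px

The gap is -3 − (2) = -5 steps, so the factor is 1.125^-5.
21.52 ÷ 1.125⁵ = 21.52 ÷ 1.80203 ≈ 11.942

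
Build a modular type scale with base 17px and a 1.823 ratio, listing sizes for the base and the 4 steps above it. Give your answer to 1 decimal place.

Step 0: 17px
Step 1: 17.0 × 1.823 = 31.0
Step 2: 17.0 × 1.823² = 56.5
Step 3: 17.0 × 1.823³ = 103.0
Step 4: 17.0 × 1.823⁴ = 187.8

17.0px, 31.0px, 56.5px, 103.0px, 187.8px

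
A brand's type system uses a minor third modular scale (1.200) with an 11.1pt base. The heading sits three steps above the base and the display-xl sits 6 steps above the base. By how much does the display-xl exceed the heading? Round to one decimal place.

14.0pt

Step 3: 11.1 × 1.200³ = 19.181pt
Step 6: 11.1 × 1.200⁶ = 33.144pt
Difference: 33.144 − 19.181 = 13.963pt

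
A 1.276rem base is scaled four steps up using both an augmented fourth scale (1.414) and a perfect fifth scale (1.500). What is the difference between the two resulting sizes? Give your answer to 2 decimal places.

1.36rem

Augmented fourth: 1.276 × 1.414⁴ = 5.1009rem
Perfect fifth: 1.276 × 1.500⁴ = 6.4598rem
Difference: 6.4598 − 5.1009 = 1.3589rem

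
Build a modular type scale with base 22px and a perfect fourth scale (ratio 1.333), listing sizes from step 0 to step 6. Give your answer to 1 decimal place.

22.0px, 29.3px, 39.1px, 52.1px, 69.5px, 92.6px, 123.4px

Step 0: 22px
Step 1: 22.0 × 1.333 = 29.3
Step 2: 22.0 × 1.333² = 39.1
Step 3: 22.0 × 1.333³ = 52.1
Step 4: 22.0 × 1.333⁴ = 69.5
Step 5: 22.0 × 1.333⁵ = 92.6
Step 6: 22.0 × 1.333⁶ = 123.4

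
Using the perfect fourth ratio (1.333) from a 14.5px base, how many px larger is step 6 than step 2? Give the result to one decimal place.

55.6px

Step 2: 14.5 × 1.333² = 25.765px
Step 6: 14.5 × 1.333⁶ = 81.348px
Difference: 81.348 − 25.765 = 55.583px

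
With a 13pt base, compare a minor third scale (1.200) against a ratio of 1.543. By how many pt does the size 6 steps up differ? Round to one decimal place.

136.6pt

Minor third: 13.0 × 1.200⁶ = 38.818pt
At 1.543: 13.0 × 1.543⁶ = 175.444pt
Difference: 175.444 − 38.818 = 136.626pt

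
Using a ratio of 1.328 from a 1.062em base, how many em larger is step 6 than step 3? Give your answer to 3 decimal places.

Step 3: 1.062 × 1.328³ = 2.48725em
Step 6: 1.062 × 1.328⁶ = 5.82523em
Difference: 5.82523 − 2.48725 = 3.33798em

3.338em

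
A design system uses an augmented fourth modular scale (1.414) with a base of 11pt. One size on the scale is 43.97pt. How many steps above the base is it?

4

1.414ⁿ = 43.97 / 11 = 3.9973
n = ln(3.9973) / ln(1.414) = 1.3856 / 0.3464 ≈ 4.00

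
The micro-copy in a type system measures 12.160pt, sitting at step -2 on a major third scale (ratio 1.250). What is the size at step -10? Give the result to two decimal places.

2.04pt

12.160 ÷ 1.250⁸ = 12.160 ÷ 5.96046 ≈ 2.040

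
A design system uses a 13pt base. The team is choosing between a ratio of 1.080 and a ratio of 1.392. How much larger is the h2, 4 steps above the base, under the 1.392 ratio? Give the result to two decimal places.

31.12pt

At 1.080: 13.0 × 1.080⁴ = 17.6864pt
At 1.392: 13.0 × 1.392⁴ = 48.8090pt
Difference: 48.8090 − 17.6864 = 31.1226pt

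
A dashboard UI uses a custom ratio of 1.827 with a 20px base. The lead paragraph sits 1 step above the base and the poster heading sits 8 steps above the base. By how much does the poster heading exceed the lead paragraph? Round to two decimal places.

2446.24px

Step 1: 20.0 × 1.827 = 36.5400px
Step 8: 20.0 × 1.827⁸ = 2482.7808px
Difference: 2482.7808 − 36.5400 = 2446.2408px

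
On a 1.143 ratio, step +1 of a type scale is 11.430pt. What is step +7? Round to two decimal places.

Moving from step +1 to step +7 is 6 steps up, so multiply by r⁶.
11.430 × 1.143⁶ = 11.430 × 2.22986 ≈ 25.487

25.49pt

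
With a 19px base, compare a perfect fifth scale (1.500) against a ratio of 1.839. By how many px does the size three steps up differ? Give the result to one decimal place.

54.0px

Perfect fifth: 19.0 × 1.500³ = 64.125px
At 1.839: 19.0 × 1.839³ = 118.168px
Difference: 118.168 − 64.125 = 54.043px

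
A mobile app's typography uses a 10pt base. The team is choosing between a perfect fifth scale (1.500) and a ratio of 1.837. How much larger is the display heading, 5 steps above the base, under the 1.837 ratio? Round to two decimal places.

Perfect fifth: 10.0 × 1.500⁵ = 75.9375pt
At 1.837: 10.0 × 1.837⁵ = 209.1923pt
Difference: 209.1923 − 75.9375 = 133.2548pt

133.25pt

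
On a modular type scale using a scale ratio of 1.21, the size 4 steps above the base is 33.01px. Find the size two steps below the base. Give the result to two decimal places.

The gap is -2 − (4) = -6 steps, so the factor is 1.21^-6.
33.01 ÷ 1.21⁶ = 33.01 ÷ 3.13843 ≈ 10.518

10.52px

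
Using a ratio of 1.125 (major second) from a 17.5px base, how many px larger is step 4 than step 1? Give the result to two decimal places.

8.34px

Step 1: 17.5 × 1.125 = 19.6875px
Step 4: 17.5 × 1.125⁴ = 28.0316px
Difference: 28.0316 − 19.6875 = 8.3441px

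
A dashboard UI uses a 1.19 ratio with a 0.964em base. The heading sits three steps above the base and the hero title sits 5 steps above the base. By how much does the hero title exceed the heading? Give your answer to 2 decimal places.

0.68em

Step 3: 0.964 × 1.19³ = 1.6245em
Step 5: 0.964 × 1.19⁵ = 2.3004em
Difference: 2.3004 − 1.6245 = 0.6759em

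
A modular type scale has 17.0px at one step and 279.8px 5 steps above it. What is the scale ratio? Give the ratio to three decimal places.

1.751

The ratio satisfies 17.0 × r⁵ = 279.8, so r = (279.8 / 17.0)^(1/5).
r = 16.4588^(1/5) ≈ 1.7510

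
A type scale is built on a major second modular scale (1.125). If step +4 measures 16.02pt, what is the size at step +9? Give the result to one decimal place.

28.9pt

Moving from step +4 to step +9 is 5 steps up, so multiply by r⁵.
16.02 × 1.125⁵ = 16.02 × 1.80203 ≈ 28.869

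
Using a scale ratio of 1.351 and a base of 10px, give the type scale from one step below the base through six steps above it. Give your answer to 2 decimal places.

7.40px, 10.00px, 13.51px, 18.25px, 24.66px, 33.31px, 45.01px, 60.80px

Step -1: 10.0 ÷ 1.351 = 7.40
Step 0: 10px
Step 1: 10.0 × 1.351 = 13.51
Step 2: 10.0 × 1.351² = 18.25
Step 3: 10.0 × 1.351³ = 24.66
Step 4: 10.0 × 1.351⁴ = 33.31
Step 5: 10.0 × 1.351⁵ = 45.01
Step 6: 10.0 × 1.351⁶ = 60.80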